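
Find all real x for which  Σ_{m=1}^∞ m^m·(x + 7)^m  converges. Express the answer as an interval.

{-7}

Applying the root test, |a_m|^(1/m) = m → ∞.
The root grows without bound, so R = 0 (convergence only at x = -7).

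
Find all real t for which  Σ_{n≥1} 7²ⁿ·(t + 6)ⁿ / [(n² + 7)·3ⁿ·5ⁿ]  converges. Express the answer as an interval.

The ratio of consecutive coefficients is [(n² + 7)/((n+1)² + 7)] · 49/(3·5) → 49/15.
The series converges when 49/15 · |t + 6| < 1, giving R = 15/49.
Endpoint t = -279/49: absolute convergence follows by limit comparison with Σ 1/n².
At t = -309/49: the series is dominated by a constant times Σ 1/n², which converges (p = 2 > 1).

[-309/49, -279/49]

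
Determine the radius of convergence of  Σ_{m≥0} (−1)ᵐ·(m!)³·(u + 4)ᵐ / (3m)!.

Ratio test: |a_{m+1}/a_m| = (m+1)³/[(3m+1)·(3m+2)·(3m+3)] → 1/27 as m → ∞.
Thus R = 1/(1/27) = 27.

R = 27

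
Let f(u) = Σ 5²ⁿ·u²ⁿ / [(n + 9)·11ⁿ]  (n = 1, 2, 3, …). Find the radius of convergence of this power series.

By the ratio test, |a_{n+1}/a_n| = [(n + 9)/((n+1) + 9)] · 25/11 → 25/11.
Since the exponent of u increases by 2 each term, convergence requires |u|² < 11/25, hence R = √11/5.

R = √11/5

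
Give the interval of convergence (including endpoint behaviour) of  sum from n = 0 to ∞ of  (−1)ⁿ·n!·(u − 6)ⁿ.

{6}

Ratio test: |a_{n+1}/a_n| = (n+1) → ∞ as n → ∞.
The terms grow without bound for any (u − 6) ≠ 0, so R = 0 (convergence only at u = 6).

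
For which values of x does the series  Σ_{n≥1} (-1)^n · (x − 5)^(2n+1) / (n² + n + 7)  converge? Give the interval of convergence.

[4, 6]

By the ratio test, |a_{n+1}/a_n| = (n² + n + 7)/((n+1)² + (n+1) + 7) → 1.
Writing y = (x − 5)², the series in y has radius 1, so |x − 5| < √(1) = 1 and R = 1.
Check x = 6: the terms are on the order of 1/n², so the series converges absolutely by comparison with the p-series (p = 2 > 1).
When x = 4, absolute convergence follows by limit comparison with Σ 1/n².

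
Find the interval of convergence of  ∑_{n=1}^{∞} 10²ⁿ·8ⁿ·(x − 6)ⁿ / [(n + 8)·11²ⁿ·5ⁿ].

[839/160, 1081/160)

Ratio test: |a_{n+1}/a_n| = [(n + 8)/((n+1) + 8)] · 100·8/(121·5) → 160/121 as n → ∞.
Convergence for |x − 6| · 160/121 < 1, i.e. |x − 6| < 121/160. So R = 121/160.
Endpoint x = 1081/160: the terms behave like c/n; limit comparison with the harmonic series gives divergence.
Check x = 839/160: convergence follows from the alternating series test (terms decrease monotonically to 0).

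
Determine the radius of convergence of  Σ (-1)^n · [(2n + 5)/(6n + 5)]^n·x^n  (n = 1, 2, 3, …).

Applying the root test, |a_n|^(1/n) = (2n + 5)/(6n + 5) → 1/3.
Convergence for |x| · 1/3 < 1, i.e. |x| < 3. So R = 3.

R = 3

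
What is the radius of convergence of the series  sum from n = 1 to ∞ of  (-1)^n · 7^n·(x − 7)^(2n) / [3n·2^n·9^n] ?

R = 3√14/7

Ratio test: |a_{n+1}/a_n| = [3n/3(n+1)] · 7/(2·9) → 7/18 as n → ∞.
Successive powers of (x − 7) differ by 2, so the series converges when |x − 7|² · 7/18 < 1, i.e. |x − 7| < √(18/7). So R = 3√14/7.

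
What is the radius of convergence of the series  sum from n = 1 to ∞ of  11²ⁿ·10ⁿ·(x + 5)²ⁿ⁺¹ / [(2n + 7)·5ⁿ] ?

R = √2/22

Ratio test: |a_{n+1}/a_n| = [(2n + 7)/(2(n+1) + 7)] · 121·10/5 → 242 as n → ∞.
Writing y = (x + 5)², the series in y has radius 1/242, so |x + 5| < √(1/242) and R = √2/22.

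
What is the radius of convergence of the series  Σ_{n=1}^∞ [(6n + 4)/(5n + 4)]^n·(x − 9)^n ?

By the Cauchy root test, |a_n|^(1/n) = (6n + 4)/(5n + 4) → 6/5.
Thus R = 1/(6/5) = 5/6.

R = 5/6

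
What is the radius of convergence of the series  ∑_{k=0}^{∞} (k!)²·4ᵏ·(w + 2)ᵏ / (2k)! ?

Apply the ratio test: |a_{k+1}| / |a_k| = (k+1)²/[(2k+1)·(2k+2)] · 4, which tends to 1 as k → ∞.
So the series converges when |w + 2| < 1 and diverges when |w + 2| > 1; R = 1.

R = 1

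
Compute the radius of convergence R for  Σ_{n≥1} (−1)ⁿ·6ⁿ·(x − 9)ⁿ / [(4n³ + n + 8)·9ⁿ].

By the ratio test, |a_{n+1}/a_n| = [(4n³ + n + 8)/(4(n+1)³ + (n+1) + 8)] · 6/9 → 2/3.
Thus R = 1/(2/3) = 3/2.

R = 3/2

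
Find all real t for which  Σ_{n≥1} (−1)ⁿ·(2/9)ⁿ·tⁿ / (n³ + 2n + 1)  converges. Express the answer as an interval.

[-9/2, 9/2]

Apply the ratio test: |a_{n+1}| / |a_n| = [(n³ + 2n + 1)/((n+1)³ + 2(n+1) + 1)] · 2/9, which tends to 2/9 as n → ∞.
The series converges when 2/9 · |t| < 1, giving R = 9/2.
Endpoint t = 9/2: the terms are on the order of 1/n³, so the series converges absolutely by comparison with the p-series (p = 3 > 1).
Endpoint t = -9/2: the terms are on the order of 1/n³, so the series converges absolutely by comparison with the p-series (p = 3 > 1).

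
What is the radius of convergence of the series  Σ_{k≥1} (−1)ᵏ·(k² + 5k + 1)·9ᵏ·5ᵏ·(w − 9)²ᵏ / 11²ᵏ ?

R = 11√5/15

The ratio of consecutive coefficients is [((k+1)² + 5(k+1) + 1)/(k² + 5k + 1)] · 9·5/121 → 45/121.
Writing y = (w − 9)², the series in y has radius 121/45, so |w − 9| < √(121/45) and R = 11√5/15.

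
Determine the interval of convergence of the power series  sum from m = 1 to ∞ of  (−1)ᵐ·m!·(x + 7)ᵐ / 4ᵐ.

Apply the ratio test: |a_{m+1}| / |a_m| = (m+1) · 1/4, which tends to ∞ as m → ∞.
Since the ratio → ∞, the series diverges for every x ≠ -7, and R = 0.

{-7}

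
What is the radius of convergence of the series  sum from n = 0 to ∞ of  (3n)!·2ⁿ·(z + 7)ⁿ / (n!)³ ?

Ratio test: |a_{n+1}/a_n| = (3n+1)·(3n+2)·(3n+3)/(n+1)³ · 2 → 54 as n → ∞.
Convergence for |z + 7| · 54 < 1, i.e. |z + 7| < 1/54. So R = 1/54.

R = 1/54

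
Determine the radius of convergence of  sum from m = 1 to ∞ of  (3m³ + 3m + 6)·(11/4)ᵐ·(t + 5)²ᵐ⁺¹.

By the ratio test, |a_{m+1}/a_m| = [(3(m+1)³ + 3(m+1) + 6)/(3m³ + 3m + 6)] · 11/4 → 11/4.
Successive powers of (t + 5) differ by 2, so the series converges when |t + 5|² · 11/4 < 1, i.e. |t + 5| < √(4/11). So R = 2√11/11.

R = 2√11/11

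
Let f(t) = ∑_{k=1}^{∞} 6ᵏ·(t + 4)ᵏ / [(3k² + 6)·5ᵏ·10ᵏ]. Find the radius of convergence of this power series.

R = 25/3

Apply the ratio test: |a_{k+1}| / |a_k| = [(3k² + 6)/(3(k+1)² + 6)] · 6/(5·10), which tends to 3/25 as k → ∞.
Hence the series converges for |t + 4| < 1/(3/25) = 25/3, so the radius of convergence is 25/3.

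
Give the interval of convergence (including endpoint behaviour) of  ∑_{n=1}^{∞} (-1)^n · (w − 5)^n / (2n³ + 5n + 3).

[4, 6]

The ratio of consecutive coefficients is (2n³ + 5n + 3)/(2(n+1)³ + 5(n+1) + 3) → 1.
Hence R = 1.
When w = 6, the series is dominated by a constant times Σ 1/n³, which converges (p = 3 > 1).
Check w = 4: absolute convergence follows by limit comparison with Σ 1/n³.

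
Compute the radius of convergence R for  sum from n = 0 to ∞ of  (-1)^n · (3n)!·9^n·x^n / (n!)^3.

By the ratio test, |a_{n+1}/a_n| = (3n+1)·(3n+2)·(3n+3)/(n+1)³ · 9 → 243.
Hence the series converges for |x| < 1/(243) = 1/243, so the radius of convergence is 1/243.

R = 1/243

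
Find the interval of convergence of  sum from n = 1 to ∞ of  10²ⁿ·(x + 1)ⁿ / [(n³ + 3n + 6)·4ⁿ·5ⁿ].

By the ratio test, |a_{n+1}/a_n| = [(n³ + 3n + 6)/((n+1)³ + 3(n+1) + 6)] · 100/(4·5) → 5.
Convergence for |x + 1| · 5 < 1, i.e. |x + 1| < 1/5. So R = 1/5.
When x = -4/5, the series is dominated by a constant times Σ 1/n³, which converges (p = 3 > 1).
When x = -6/5, the terms are on the order of 1/n³, so the series converges absolutely by comparison with the p-series (p = 3 > 1).

[-6/5, -4/5]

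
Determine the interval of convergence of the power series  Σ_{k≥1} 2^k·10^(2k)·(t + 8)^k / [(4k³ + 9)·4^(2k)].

Ratio test: |a_{k+1}/a_k| = [(4k³ + 9)/(4(k+1)³ + 9)] · 2·100/16 → 25/2 as k → ∞.
Hence the series converges for |t + 8| < 1/(25/2) = 2/25, so the radius of convergence is 2/25.
Endpoint t = -198/25: absolute convergence follows by limit comparison with Σ 1/k³.
Check t = -202/25: the terms are on the order of 1/k³, so the series converges absolutely by comparison with the p-series (p = 3 > 1).

[-202/25, -198/25]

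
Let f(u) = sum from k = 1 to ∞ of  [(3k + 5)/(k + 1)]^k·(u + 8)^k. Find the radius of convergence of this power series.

By the Cauchy root test, |a_k|^(1/k) = (3k + 5)/(k + 1) → 3.
Convergence for |u + 8| · 3 < 1, i.e. |u + 8| < 1/3. So R = 1/3.

R = 1/3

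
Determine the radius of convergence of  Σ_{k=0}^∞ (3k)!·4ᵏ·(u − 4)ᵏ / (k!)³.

R = 1/108

Apply the ratio test: |a_{k+1}| / |a_k| = (3k+1)·(3k+2)·(3k+3)/(k+1)³ · 4, which tends to 108 as k → ∞.
The series converges when 108 · |u − 4| < 1, giving R = 1/108.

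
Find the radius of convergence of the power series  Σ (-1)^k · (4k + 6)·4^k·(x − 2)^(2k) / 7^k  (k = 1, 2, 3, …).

R = √7/2

Ratio test: |a_{k+1}/a_k| = [(4(k+1) + 6)/(4k + 6)] · 4/7 → 4/7 as k → ∞.
Writing y = (x − 2)², the series in y has radius 7/4, so |x − 2| < √(7/4) and R = √7/2.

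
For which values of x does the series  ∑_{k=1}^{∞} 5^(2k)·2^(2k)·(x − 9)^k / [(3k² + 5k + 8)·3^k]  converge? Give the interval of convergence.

[897/100, 903/100]

Ratio test: |a_{k+1}/a_k| = [(3k² + 5k + 8)/(3(k+1)² + 5(k+1) + 8)] · 25·4/3 → 100/3 as k → ∞.
Thus R = 1/(100/3) = 3/100.
Check x = 903/100: absolute convergence follows by limit comparison with Σ 1/k².
At x = 897/100: absolute convergence follows by limit comparison with Σ 1/k².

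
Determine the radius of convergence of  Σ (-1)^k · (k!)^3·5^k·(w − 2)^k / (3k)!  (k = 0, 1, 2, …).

R = 27/5

By the ratio test, |a_{k+1}/a_k| = (k+1)³/[(3k+1)·(3k+2)·(3k+3)] · 5 → 5/27.
The series converges when 5/27 · |w − 2| < 1, giving R = 27/5.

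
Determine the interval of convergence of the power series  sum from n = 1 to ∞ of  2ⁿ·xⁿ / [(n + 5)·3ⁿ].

The ratio of consecutive coefficients is [(n + 5)/((n+1) + 5)] · 2/3 → 2/3.
Hence the series converges for |x| < 1/(2/3) = 3/2, so the radius of convergence is 3/2.
Endpoint x = 3/2: the terms behave like c/n; limit comparison with the harmonic series gives divergence.
Endpoint x = -3/2: an alternating series whose terms decrease to 0 in absolute value, so it converges by the Leibniz criterion.

[-3/2, 3/2)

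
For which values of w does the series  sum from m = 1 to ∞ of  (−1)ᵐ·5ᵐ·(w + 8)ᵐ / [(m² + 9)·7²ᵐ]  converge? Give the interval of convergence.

[-89/5, 9/5]

Ratio test: |a_{m+1}/a_m| = [(m² + 9)/((m+1)² + 9)] · 5/49 → 5/49 as m → ∞.
Convergence for |w + 8| · 5/49 < 1, i.e. |w + 8| < 49/5. So R = 49/5.
Check w = 9/5: the terms are on the order of 1/m², so the series converges absolutely by comparison with the p-series (p = 2 > 1).
At w = -89/5: the terms are on the order of 1/m², so the series converges absolutely by comparison with the p-series (p = 2 > 1).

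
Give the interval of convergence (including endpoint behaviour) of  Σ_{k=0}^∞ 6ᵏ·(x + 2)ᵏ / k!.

Ratio test: |a_{k+1}/a_k| = 6 · 1/(k+1) → 0 as k → ∞.
The ratio tends to 0 regardless of x, hence R = ∞.

(−∞, ∞)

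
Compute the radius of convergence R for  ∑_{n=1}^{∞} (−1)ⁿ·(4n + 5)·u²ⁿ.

The ratio of consecutive coefficients is (4(n+1) + 5)/(4n + 5) → 1.
Writing y = u², the series in y has radius 1, so |u| < √(1) = 1 and R = 1.

R = 1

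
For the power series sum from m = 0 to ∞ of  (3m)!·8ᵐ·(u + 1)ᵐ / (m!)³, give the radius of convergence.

Apply the ratio test: |a_{m+1}| / |a_m| = (3m+1)·(3m+2)·(3m+3)/(m+1)³ · 8, which tends to 216 as m → ∞.
The series converges when 216 · |u + 1| < 1, giving R = 1/216.

R = 1/216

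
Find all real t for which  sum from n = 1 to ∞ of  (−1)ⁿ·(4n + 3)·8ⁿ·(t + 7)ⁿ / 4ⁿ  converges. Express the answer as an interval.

By the ratio test, |a_{n+1}/a_n| = [(4(n+1) + 3)/(4n + 3)] · 8/4 → 2.
Thus R = 1/(2) = 1/2.
When t = -13/2, the terms do not tend to 0, so the series diverges.
Endpoint t = -15/2: the terms have absolute value of order n, which does not tend to 0, so the series diverges by the divergence test.

(-15/2, -13/2)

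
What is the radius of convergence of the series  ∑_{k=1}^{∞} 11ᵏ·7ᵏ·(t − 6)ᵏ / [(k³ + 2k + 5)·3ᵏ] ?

R = 3/77

By the ratio test, |a_{k+1}/a_k| = [(k³ + 2k + 5)/((k+1)³ + 2(k+1) + 5)] · 11·7/3 → 77/3.
The series converges when 77/3 · |t − 6| < 1, giving R = 3/77.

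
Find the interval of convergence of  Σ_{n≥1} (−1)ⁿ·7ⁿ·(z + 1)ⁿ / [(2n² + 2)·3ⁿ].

Ratio test: |a_{n+1}/a_n| = [(2n² + 2)/(2(n+1)² + 2)] · 7/3 → 7/3 as n → ∞.
The series converges when 7/3 · |z + 1| < 1, giving R = 3/7.
At z = -4/7: the terms are on the order of 1/n², so the series converges absolutely by comparison with the p-series (p = 2 > 1).
At z = -10/7: absolute convergence follows by limit comparison with Σ 1/n².

[-10/7, -4/7]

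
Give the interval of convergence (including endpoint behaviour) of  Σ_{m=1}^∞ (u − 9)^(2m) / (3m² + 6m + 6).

[8, 10]

Ratio test: |a_{m+1}/a_m| = (3m² + 6m + 6)/(3(m+1)² + 6(m+1) + 6) → 1 as m → ∞.
Writing y = (u − 9)², the series in y has radius 1, so |u − 9| < √(1) = 1 and R = 1.
Check u = 10: the series is dominated by a constant times Σ 1/m², which converges (p = 2 > 1).
When u = 8, the terms are on the order of 1/m², so the series converges absolutely by comparison with the p-series (p = 2 > 1).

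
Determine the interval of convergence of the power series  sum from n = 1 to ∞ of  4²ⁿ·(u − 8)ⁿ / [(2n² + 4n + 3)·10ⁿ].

[59/8, 69/8]

The ratio of consecutive coefficients is [(2n² + 4n + 3)/(2(n+1)² + 4(n+1) + 3)] · 16/10 → 8/5.
Convergence for |u − 8| · 8/5 < 1, i.e. |u − 8| < 5/8. So R = 5/8.
At u = 69/8: the terms are on the order of 1/n², so the series converges absolutely by comparison with the p-series (p = 2 > 1).
Check u = 59/8: the terms are on the order of 1/n², so the series converges absolutely by comparison with the p-series (p = 2 > 1).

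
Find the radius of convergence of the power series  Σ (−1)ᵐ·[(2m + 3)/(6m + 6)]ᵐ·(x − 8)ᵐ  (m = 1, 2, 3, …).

R = 3

Root test: |a_m|^(1/m) = (2m + 3)/(6m + 6) → 1/3.
Hence the series converges for |x − 8| < 1/(1/3) = 3, so the radius of convergence is 3.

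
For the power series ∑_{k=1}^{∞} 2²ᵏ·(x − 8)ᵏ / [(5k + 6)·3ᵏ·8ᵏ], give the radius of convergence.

R = 6

The ratio of consecutive coefficients is [(5k + 6)/(5(k+1) + 6)] · 4/(3·8) → 1/6.
Thus R = 1/(1/6) = 6.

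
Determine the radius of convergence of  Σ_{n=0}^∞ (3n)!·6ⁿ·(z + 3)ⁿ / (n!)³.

Apply the ratio test: |a_{n+1}| / |a_n| = (3n+1)·(3n+2)·(3n+3)/(n+1)³ · 6, which tends to 162 as n → ∞.
Convergence for |z + 3| · 162 < 1, i.e. |z + 3| < 1/162. So R = 1/162.

R = 1/162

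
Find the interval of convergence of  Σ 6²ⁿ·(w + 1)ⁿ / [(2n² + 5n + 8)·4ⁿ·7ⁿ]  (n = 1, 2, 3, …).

By the ratio test, |a_{n+1}/a_n| = [(2n² + 5n + 8)/(2(n+1)² + 5(n+1) + 8)] · 36/(4·7) → 9/7.
Convergence for |w + 1| · 9/7 < 1, i.e. |w + 1| < 7/9. So R = 7/9.
Check w = -2/9: the terms are on the order of 1/n², so the series converges absolutely by comparison with the p-series (p = 2 > 1).
Check w = -16/9: absolute convergence follows by limit comparison with Σ 1/n².

[-16/9, -2/9]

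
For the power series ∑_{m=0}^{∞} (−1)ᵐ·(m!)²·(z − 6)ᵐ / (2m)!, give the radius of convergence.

By the ratio test, |a_{m+1}/a_m| = (m+1)²/[(2m+1)·(2m+2)] → 1/4.
Thus R = 1/(1/4) = 4.

R = 4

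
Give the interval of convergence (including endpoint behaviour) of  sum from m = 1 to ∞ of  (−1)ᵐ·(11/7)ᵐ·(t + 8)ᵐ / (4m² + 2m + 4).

The ratio of consecutive coefficients is [(4m² + 2m + 4)/(4(m+1)² + 2(m+1) + 4)] · 11/7 → 11/7.
The series converges when 11/7 · |t + 8| < 1, giving R = 7/11.
Check t = -81/11: the series is dominated by a constant times Σ 1/m², which converges (p = 2 > 1).
At t = -95/11: absolute convergence follows by limit comparison with Σ 1/m².

[-95/11, -81/11]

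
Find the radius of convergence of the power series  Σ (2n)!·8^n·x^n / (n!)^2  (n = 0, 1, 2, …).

Ratio test: |a_{n+1}/a_n| = (2n+1)·(2n+2)/(n+1)² · 8 → 32 as n → ∞.
Convergence for |x| · 32 < 1, i.e. |x| < 1/32. So R = 1/32.

R = 1/32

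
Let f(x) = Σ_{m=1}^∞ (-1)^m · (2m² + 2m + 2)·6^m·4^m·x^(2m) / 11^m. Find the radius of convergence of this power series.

Apply the ratio test: |a_{m+1}| / |a_m| = [(2(m+1)² + 2(m+1) + 2)/(2m² + 2m + 2)] · 6·4/11, which tends to 24/11 as m → ∞.
Successive powers of x differ by 2, so the series converges when |x|² · 24/11 < 1, i.e. |x| < √(11/24). So R = √66/12.

R = √66/12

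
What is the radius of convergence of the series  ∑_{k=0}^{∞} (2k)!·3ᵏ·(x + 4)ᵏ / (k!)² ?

Apply the ratio test: |a_{k+1}| / |a_k| = (2k+1)·(2k+2)/(k+1)² · 3, which tends to 12 as k → ∞.
Convergence for |x + 4| · 12 < 1, i.e. |x + 4| < 1/12. So R = 1/12.

R = 1/12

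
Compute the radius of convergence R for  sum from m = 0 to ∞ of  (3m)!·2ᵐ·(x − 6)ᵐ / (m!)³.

R = 1/54

The ratio of consecutive coefficients is (3m+1)·(3m+2)·(3m+3)/(m+1)³ · 2 → 54.
The series converges when 54 · |x − 6| < 1, giving R = 1/54.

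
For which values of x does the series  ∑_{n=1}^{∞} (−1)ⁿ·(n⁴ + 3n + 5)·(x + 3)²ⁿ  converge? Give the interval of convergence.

(-4, -2)

By the ratio test, |a_{n+1}/a_n| = ((n+1)⁴ + 3(n+1) + 5)/(n⁴ + 3n + 5) → 1.
Successive powers of (x + 3) differ by 2, so the series converges when |x + 3|² · 1 < 1, i.e. |x + 3| < √(1) = 1. So R = 1.
Check x = -2: the terms do not tend to 0, so the series diverges.
At x = -4: the terms have absolute value of order n⁴, which does not tend to 0, so the series diverges by the divergence test.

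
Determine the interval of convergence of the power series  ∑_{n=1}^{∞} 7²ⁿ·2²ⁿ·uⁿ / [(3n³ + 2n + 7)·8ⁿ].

[-2/49, 2/49]

Apply the ratio test: |a_{n+1}| / |a_n| = [(3n³ + 2n + 7)/(3(n+1)³ + 2(n+1) + 7)] · 49·4/8, which tends to 49/2 as n → ∞.
The series converges when 49/2 · |u| < 1, giving R = 2/49.
At u = 2/49: absolute convergence follows by limit comparison with Σ 1/n³.
When u = -2/49, the series is dominated by a constant times Σ 1/n³, which converges (p = 3 > 1).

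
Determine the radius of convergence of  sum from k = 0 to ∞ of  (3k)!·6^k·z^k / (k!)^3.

Apply the ratio test: |a_{k+1}| / |a_k| = (3k+1)·(3k+2)·(3k+3)/(k+1)³ · 6, which tends to 162 as k → ∞.
Convergence for |z| · 162 < 1, i.e. |z| < 1/162. So R = 1/162.

R = 1/162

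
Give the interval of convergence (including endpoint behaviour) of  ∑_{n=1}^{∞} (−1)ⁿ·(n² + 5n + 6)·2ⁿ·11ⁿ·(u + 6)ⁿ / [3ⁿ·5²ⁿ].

Ratio test: |a_{n+1}/a_n| = [((n+1)² + 5(n+1) + 6)/(n² + 5n + 6)] · 2·11/(3·25) → 22/75 as n → ∞.
Thus R = 1/(22/75) = 75/22.
Endpoint u = -57/22: the terms do not tend to 0, so the series diverges.
At u = -207/22: the terms have absolute value of order n², which does not tend to 0, so the series diverges by the divergence test.

(-207/22, -57/22)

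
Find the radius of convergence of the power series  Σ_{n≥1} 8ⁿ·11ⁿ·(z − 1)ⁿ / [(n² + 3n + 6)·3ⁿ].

Ratio test: |a_{n+1}/a_n| = [(n² + 3n + 6)/((n+1)² + 3(n+1) + 6)] · 8·11/3 → 88/3 as n → ∞.
The series converges when 88/3 · |z − 1| < 1, giving R = 3/88.

R = 3/88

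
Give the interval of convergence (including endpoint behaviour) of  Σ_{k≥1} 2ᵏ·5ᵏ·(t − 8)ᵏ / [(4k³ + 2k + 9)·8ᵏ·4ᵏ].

The ratio of consecutive coefficients is [(4k³ + 2k + 9)/(4(k+1)³ + 2(k+1) + 9)] · 2·5/(8·4) → 5/16.
The series converges when 5/16 · |t − 8| < 1, giving R = 16/5.
Endpoint t = 56/5: the series is dominated by a constant times Σ 1/k³, which converges (p = 3 > 1).
Endpoint t = 24/5: the terms are on the order of 1/k³, so the series converges absolutely by comparison with the p-series (p = 3 > 1).

[24/5, 56/5]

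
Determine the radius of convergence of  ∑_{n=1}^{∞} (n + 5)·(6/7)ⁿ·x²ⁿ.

R = √42/6

By the ratio test, |a_{n+1}/a_n| = [((n+1) + 5)/(n + 5)] · 6/7 → 6/7.
Writing y = x², the series in y has radius 7/6, so |x| < √(7/6) and R = √42/6.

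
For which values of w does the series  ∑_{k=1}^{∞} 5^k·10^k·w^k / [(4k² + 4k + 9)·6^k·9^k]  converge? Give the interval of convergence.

[-27/25, 27/25]

Ratio test: |a_{k+1}/a_k| = [(4k² + 4k + 9)/(4(k+1)² + 4(k+1) + 9)] · 5·10/(6·9) → 25/27 as k → ∞.
Hence the series converges for |w| < 1/(25/27) = 27/25, so the radius of convergence is 27/25.
Check w = 27/25: absolute convergence follows by limit comparison with Σ 1/k².
Endpoint w = -27/25: the terms are on the order of 1/k², so the series converges absolutely by comparison with the p-series (p = 2 > 1).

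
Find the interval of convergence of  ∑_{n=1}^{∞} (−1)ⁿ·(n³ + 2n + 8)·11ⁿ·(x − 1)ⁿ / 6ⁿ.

Ratio test: |a_{n+1}/a_n| = [((n+1)³ + 2(n+1) + 8)/(n³ + 2n + 8)] · 11/6 → 11/6 as n → ∞.
The series converges when 11/6 · |x − 1| < 1, giving R = 6/11.
Endpoint x = 17/11: the n-th term does not approach 0; divergence by the term test.
Endpoint x = 5/11: the terms do not tend to 0, so the series diverges.

(5/11, 17/11)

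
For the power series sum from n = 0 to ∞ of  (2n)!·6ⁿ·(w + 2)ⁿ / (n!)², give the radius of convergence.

Apply the ratio test: |a_{n+1}| / |a_n| = (2n+1)·(2n+2)/(n+1)² · 6, which tends to 24 as n → ∞.
The series converges when 24 · |w + 2| < 1, giving R = 1/24.

R = 1/24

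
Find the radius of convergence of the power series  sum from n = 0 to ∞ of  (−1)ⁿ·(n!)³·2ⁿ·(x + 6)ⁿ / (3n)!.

The ratio of consecutive coefficients is (n+1)³/[(3n+1)·(3n+2)·(3n+3)] · 2 → 2/27.
Convergence for |x + 6| · 2/27 < 1, i.e. |x + 6| < 27/2. So R = 27/2.

R = 27/2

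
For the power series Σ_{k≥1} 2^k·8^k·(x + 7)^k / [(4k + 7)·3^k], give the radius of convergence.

The ratio of consecutive coefficients is [(4k + 7)/(4(k+1) + 7)] · 2·8/3 → 16/3.
The series converges when 16/3 · |x + 7| < 1, giving R = 3/16.

R = 3/16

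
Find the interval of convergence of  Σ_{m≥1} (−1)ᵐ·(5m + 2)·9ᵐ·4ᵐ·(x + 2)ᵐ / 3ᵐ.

(-25/12, -23/12)

Ratio test: |a_{m+1}/a_m| = [(5(m+1) + 2)/(5m + 2)] · 9·4/3 → 12 as m → ∞.
Hence the series converges for |x + 2| < 1/(12) = 1/12, so the radius of convergence is 1/12.
Check x = -23/12: the terms have absolute value of order m, which does not tend to 0, so the series diverges by the divergence test.
Check x = -25/12: the terms have absolute value of order m, which does not tend to 0, so the series diverges by the divergence test.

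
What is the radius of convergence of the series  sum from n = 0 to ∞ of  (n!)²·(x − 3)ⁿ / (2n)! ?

R = 4

Ratio test: |a_{n+1}/a_n| = (n+1)²/[(2n+1)·(2n+2)] → 1/4 as n → ∞.
Convergence for |x − 3| · 1/4 < 1, i.e. |x − 3| < 4. So R = 4.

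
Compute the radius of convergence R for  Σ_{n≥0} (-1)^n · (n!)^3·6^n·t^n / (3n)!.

Ratio test: |a_{n+1}/a_n| = (n+1)³/[(3n+1)·(3n+2)·(3n+3)] · 6 → 2/9 as n → ∞.
Convergence for |t| · 2/9 < 1, i.e. |t| < 9/2. So R = 9/2.

R = 9/2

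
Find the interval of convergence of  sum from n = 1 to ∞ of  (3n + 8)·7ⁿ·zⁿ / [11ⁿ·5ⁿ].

By the ratio test, |a_{n+1}/a_n| = [(3(n+1) + 8)/(3n + 8)] · 7/(11·5) → 7/55.
Thus R = 1/(7/55) = 55/7.
At z = 55/7: the n-th term does not approach 0; divergence by the term test.
Check z = -55/7: the terms have absolute value of order n, which does not tend to 0, so the series diverges by the divergence test.

(-55/7, 55/7)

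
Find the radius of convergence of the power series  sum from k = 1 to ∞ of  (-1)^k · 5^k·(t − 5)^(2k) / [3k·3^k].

By the ratio test, |a_{k+1}/a_k| = [3k/3(k+1)] · 5/3 → 5/3.
Since the exponent of (t − 5) increases by 2 each term, convergence requires |t − 5|² < 3/5, hence R = √15/5.

R = √15/5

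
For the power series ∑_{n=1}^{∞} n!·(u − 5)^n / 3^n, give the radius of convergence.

R = 0

Ratio test: |a_{n+1}/a_n| = (n+1) · 1/3 → ∞ as n → ∞.
Since the ratio → ∞, the series diverges for every u ≠ 5, and R = 0.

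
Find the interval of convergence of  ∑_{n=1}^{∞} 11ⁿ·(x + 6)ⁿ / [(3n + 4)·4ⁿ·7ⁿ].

By the ratio test, |a_{n+1}/a_n| = [(3n + 4)/(3(n+1) + 4)] · 11/(4·7) → 11/28.
Hence the series converges for |x + 6| < 1/(11/28) = 28/11, so the radius of convergence is 28/11.
At x = -38/11: the terms behave like c/n; limit comparison with the harmonic series gives divergence.
When x = -94/11, an alternating series whose terms decrease to 0 in absolute value, so it converges by the Leibniz criterion.

[-94/11, -38/11)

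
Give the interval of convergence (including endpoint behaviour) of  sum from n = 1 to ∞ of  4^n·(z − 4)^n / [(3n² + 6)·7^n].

[9/4, 23/4]

Ratio test: |a_{n+1}/a_n| = [(3n² + 6)/(3(n+1)² + 6)] · 4/7 → 4/7 as n → ∞.
Convergence for |z − 4| · 4/7 < 1, i.e. |z − 4| < 7/4. So R = 7/4.
Endpoint z = 23/4: the terms are on the order of 1/n², so the series converges absolutely by comparison with the p-series (p = 2 > 1).
At z = 9/4: absolute convergence follows by limit comparison with Σ 1/n².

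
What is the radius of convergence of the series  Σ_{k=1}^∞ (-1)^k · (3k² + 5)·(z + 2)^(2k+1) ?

The ratio of consecutive coefficients is (3(k+1)² + 5)/(3k² + 5) → 1.
Since the exponent of (z + 2) increases by 2 each term, convergence requires |z + 2|² < 1, hence R = 1.

R = 1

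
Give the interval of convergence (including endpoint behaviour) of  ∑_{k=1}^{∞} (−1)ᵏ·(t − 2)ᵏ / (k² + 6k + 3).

Apply the ratio test: |a_{k+1}| / |a_k| = (k² + 6k + 3)/((k+1)² + 6(k+1) + 3), which tends to 1 as k → ∞.
Convergence for |t − 2| < 1, so R = 1.
Endpoint t = 3: the series is dominated by a constant times Σ 1/k², which converges (p = 2 > 1).
At t = 1: the series is dominated by a constant times Σ 1/k², which converges (p = 2 > 1).

[1, 3]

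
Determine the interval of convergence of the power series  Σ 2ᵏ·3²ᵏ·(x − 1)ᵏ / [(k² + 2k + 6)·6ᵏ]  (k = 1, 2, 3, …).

Ratio test: |a_{k+1}/a_k| = [(k² + 2k + 6)/((k+1)² + 2(k+1) + 6)] · 2·9/6 → 3 as k → ∞.
The series converges when 3 · |x − 1| < 1, giving R = 1/3.
Check x = 4/3: the terms are on the order of 1/k², so the series converges absolutely by comparison with the p-series (p = 2 > 1).
When x = 2/3, absolute convergence follows by limit comparison with Σ 1/k².

[2/3, 4/3]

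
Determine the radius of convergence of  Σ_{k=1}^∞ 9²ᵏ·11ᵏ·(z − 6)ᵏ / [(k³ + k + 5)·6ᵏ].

R = 2/297

By the ratio test, |a_{k+1}/a_k| = [(k³ + k + 5)/((k+1)³ + (k+1) + 5)] · 81·11/6 → 297/2.
Convergence for |z − 6| · 297/2 < 1, i.e. |z − 6| < 2/297. So R = 2/297.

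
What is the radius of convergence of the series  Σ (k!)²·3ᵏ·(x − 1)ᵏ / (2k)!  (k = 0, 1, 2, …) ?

Apply the ratio test: |a_{k+1}| / |a_k| = (k+1)²/[(2k+1)·(2k+2)] · 3, which tends to 3/4 as k → ∞.
Convergence for |x − 1| · 3/4 < 1, i.e. |x − 1| < 4/3. So R = 4/3.

R = 4/3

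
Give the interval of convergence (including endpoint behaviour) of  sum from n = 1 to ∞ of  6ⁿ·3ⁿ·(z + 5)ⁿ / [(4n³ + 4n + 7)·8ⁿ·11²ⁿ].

[-529/9, 439/9]

By the ratio test, |a_{n+1}/a_n| = [(4n³ + 4n + 7)/(4(n+1)³ + 4(n+1) + 7)] · 6·3/(8·121) → 9/484.
Thus R = 1/(9/484) = 484/9.
Endpoint z = 439/9: the series is dominated by a constant times Σ 1/n³, which converges (p = 3 > 1).
Endpoint z = -529/9: the series is dominated by a constant times Σ 1/n³, which converges (p = 3 > 1).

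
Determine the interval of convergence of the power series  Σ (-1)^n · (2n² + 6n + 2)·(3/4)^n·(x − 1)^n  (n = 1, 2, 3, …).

(-1/3, 7/3)

Apply the ratio test: |a_{n+1}| / |a_n| = [(2(n+1)² + 6(n+1) + 2)/(2n² + 6n + 2)] · 3/4, which tends to 3/4 as n → ∞.
Thus R = 1/(3/4) = 4/3.
Endpoint x = 7/3: the terms do not tend to 0, so the series diverges.
At x = -1/3: the n-th term does not approach 0; divergence by the term test.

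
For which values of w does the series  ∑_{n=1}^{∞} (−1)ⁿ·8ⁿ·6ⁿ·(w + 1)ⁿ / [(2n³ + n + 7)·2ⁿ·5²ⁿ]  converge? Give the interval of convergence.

Ratio test: |a_{n+1}/a_n| = [(2n³ + n + 7)/(2(n+1)³ + (n+1) + 7)] · 8·6/(2·25) → 24/25 as n → ∞.
The series converges when 24/25 · |w + 1| < 1, giving R = 25/24.
Endpoint w = 1/24: absolute convergence follows by limit comparison with Σ 1/n³.
When w = -49/24, absolute convergence follows by limit comparison with Σ 1/n³.

[-49/24, 1/24]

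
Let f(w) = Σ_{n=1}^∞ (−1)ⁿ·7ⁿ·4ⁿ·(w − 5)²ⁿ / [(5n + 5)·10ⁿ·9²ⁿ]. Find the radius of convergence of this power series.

By the ratio test, |a_{n+1}/a_n| = [(5n + 5)/(5(n+1) + 5)] · 7·4/(10·81) → 14/405.
Successive powers of (w − 5) differ by 2, so the series converges when |w − 5|² · 14/405 < 1, i.e. |w − 5| < √(405/14). So R = 9√70/14.

R = 9√70/14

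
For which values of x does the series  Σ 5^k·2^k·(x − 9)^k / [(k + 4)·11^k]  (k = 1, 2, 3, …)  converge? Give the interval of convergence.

The ratio of consecutive coefficients is [(k + 4)/((k+1) + 4)] · 5·2/11 → 10/11.
Thus R = 1/(10/11) = 11/10.
Endpoint x = 101/10: the terms are asymptotic to a nonzero constant times 1/k, so the series diverges by limit comparison with Σ 1/k.
Endpoint x = 79/10: an alternating series whose terms decrease to 0 in absolute value, so it converges by the Leibniz criterion.

[79/10, 101/10)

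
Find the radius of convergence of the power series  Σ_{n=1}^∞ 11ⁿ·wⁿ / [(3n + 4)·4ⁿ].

Apply the ratio test: |a_{n+1}| / |a_n| = [(3n + 4)/(3(n+1) + 4)] · 11/4, which tends to 11/4 as n → ∞.
Convergence for |w| · 11/4 < 1, i.e. |w| < 4/11. So R = 4/11.

R = 4/11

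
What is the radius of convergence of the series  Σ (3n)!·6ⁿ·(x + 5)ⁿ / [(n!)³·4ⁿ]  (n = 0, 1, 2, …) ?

R = 2/81

Apply the ratio test: |a_{n+1}| / |a_n| = (3n+1)·(3n+2)·(3n+3)/(n+1)³ · 6/4, which tends to 81/2 as n → ∞.
The series converges when 81/2 · |x + 5| < 1, giving R = 2/81.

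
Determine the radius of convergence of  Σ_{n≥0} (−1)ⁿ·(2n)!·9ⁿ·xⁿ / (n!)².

Ratio test: |a_{n+1}/a_n| = (2n+1)·(2n+2)/(n+1)² · 9 → 36 as n → ∞.
The series converges when 36 · |x| < 1, giving R = 1/36.

R = 1/36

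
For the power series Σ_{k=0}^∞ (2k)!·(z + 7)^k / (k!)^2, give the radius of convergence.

R = 1/4

Ratio test: |a_{k+1}/a_k| = (2k+1)·(2k+2)/(k+1)² → 4 as k → ∞.
The series converges when 4 · |z + 7| < 1, giving R = 1/4.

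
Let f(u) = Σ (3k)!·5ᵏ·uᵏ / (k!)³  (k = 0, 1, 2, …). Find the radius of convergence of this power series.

By the ratio test, |a_{k+1}/a_k| = (3k+1)·(3k+2)·(3k+3)/(k+1)³ · 5 → 135.
The series converges when 135 · |u| < 1, giving R = 1/135.

R = 1/135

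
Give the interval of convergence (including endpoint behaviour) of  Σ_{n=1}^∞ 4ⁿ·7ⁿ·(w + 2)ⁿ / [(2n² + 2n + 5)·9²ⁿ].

Apply the ratio test: |a_{n+1}| / |a_n| = [(2n² + 2n + 5)/(2(n+1)² + 2(n+1) + 5)] · 4·7/81, which tends to 28/81 as n → ∞.
Convergence for |w + 2| · 28/81 < 1, i.e. |w + 2| < 81/28. So R = 81/28.
When w = 25/28, the terms are on the order of 1/n², so the series converges absolutely by comparison with the p-series (p = 2 > 1).
Endpoint w = -137/28: absolute convergence follows by limit comparison with Σ 1/n².

[-137/28, 25/28]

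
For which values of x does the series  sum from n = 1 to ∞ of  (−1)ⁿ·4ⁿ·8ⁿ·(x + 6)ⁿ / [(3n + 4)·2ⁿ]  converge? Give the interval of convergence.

The ratio of consecutive coefficients is [(3n + 4)/(3(n+1) + 4)] · 4·8/2 → 16.
The series converges when 16 · |x + 6| < 1, giving R = 1/16.
At x = -95/16: the terms alternate in sign and decrease monotonically to 0 in absolute value (size ~ c/n), so the alternating series test gives convergence.
When x = -97/16, comparison with the harmonic series Σ 1/n shows the series diverges.

(-97/16, -95/16]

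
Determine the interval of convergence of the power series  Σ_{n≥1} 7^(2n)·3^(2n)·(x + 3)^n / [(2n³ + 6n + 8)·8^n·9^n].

The ratio of consecutive coefficients is [(2n³ + 6n + 8)/(2(n+1)³ + 6(n+1) + 8)] · 49·9/(8·9) → 49/8.
Hence the series converges for |x + 3| < 1/(49/8) = 8/49, so the radius of convergence is 8/49.
When x = -139/49, absolute convergence follows by limit comparison with Σ 1/n³.
When x = -155/49, the series is dominated by a constant times Σ 1/n³, which converges (p = 3 > 1).

[-155/49, -139/49]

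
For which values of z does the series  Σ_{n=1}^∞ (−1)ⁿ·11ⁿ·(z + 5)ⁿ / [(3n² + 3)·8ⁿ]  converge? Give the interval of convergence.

Apply the ratio test: |a_{n+1}| / |a_n| = [(3n² + 3)/(3(n+1)² + 3)] · 11/8, which tends to 11/8 as n → ∞.
Convergence for |z + 5| · 11/8 < 1, i.e. |z + 5| < 8/11. So R = 8/11.
When z = -47/11, the terms are on the order of 1/n², so the series converges absolutely by comparison with the p-series (p = 2 > 1).
Endpoint z = -63/11: the terms are on the order of 1/n², so the series converges absolutely by comparison with the p-series (p = 2 > 1).

[-63/11, -47/11]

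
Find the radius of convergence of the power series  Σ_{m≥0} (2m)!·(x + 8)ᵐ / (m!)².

Ratio test: |a_{m+1}/a_m| = (2m+1)·(2m+2)/(m+1)² → 4 as m → ∞.
Thus R = 1/(4) = 1/4.

R = 1/4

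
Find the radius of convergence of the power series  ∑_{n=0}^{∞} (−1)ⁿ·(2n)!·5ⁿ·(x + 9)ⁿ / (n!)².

R = 1/20

The ratio of consecutive coefficients is (2n+1)·(2n+2)/(n+1)² · 5 → 20.
Hence the series converges for |x + 9| < 1/(20) = 1/20, so the radius of convergence is 1/20.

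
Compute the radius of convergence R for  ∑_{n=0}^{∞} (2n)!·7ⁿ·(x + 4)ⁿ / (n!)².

R = 1/28

By the ratio test, |a_{n+1}/a_n| = (2n+1)·(2n+2)/(n+1)² · 7 → 28.
Convergence for |x + 4| · 28 < 1, i.e. |x + 4| < 1/28. So R = 1/28.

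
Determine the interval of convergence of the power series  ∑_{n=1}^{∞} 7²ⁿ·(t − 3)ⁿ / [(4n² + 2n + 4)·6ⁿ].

[141/49, 153/49]

The ratio of consecutive coefficients is [(4n² + 2n + 4)/(4(n+1)² + 2(n+1) + 4)] · 49/6 → 49/6.
The series converges when 49/6 · |t − 3| < 1, giving R = 6/49.
Check t = 153/49: absolute convergence follows by limit comparison with Σ 1/n².
Endpoint t = 141/49: the series is dominated by a constant times Σ 1/n², which converges (p = 2 > 1).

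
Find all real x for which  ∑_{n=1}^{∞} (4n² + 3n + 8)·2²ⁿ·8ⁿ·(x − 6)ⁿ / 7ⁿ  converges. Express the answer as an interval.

The ratio of consecutive coefficients is [(4(n+1)² + 3(n+1) + 8)/(4n² + 3n + 8)] · 4·8/7 → 32/7.
Convergence for |x − 6| · 32/7 < 1, i.e. |x − 6| < 7/32. So R = 7/32.
Endpoint x = 199/32: the terms have absolute value of order n², which does not tend to 0, so the series diverges by the divergence test.
Endpoint x = 185/32: the terms have absolute value of order n², which does not tend to 0, so the series diverges by the divergence test.

(185/32, 199/32)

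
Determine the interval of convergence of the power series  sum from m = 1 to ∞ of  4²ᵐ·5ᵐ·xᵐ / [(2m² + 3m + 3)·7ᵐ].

The ratio of consecutive coefficients is [(2m² + 3m + 3)/(2(m+1)² + 3(m+1) + 3)] · 16·5/7 → 80/7.
The series converges when 80/7 · |x| < 1, giving R = 7/80.
At x = 7/80: the terms are on the order of 1/m², so the series converges absolutely by comparison with the p-series (p = 2 > 1).
When x = -7/80, the series is dominated by a constant times Σ 1/m², which converges (p = 2 > 1).

[-7/80, 7/80]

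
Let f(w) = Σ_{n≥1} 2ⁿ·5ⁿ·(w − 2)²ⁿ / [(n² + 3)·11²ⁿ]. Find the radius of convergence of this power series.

R = 11√10/10

By the ratio test, |a_{n+1}/a_n| = [(n² + 3)/((n+1)² + 3)] · 2·5/121 → 10/121.
Since the exponent of (w − 2) increases by 2 each term, convergence requires |w − 2|² < 121/10, hence R = 11√10/10.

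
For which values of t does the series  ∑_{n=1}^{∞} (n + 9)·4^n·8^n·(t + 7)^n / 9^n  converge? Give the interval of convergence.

The ratio of consecutive coefficients is [((n+1) + 9)/(n + 9)] · 4·8/9 → 32/9.
Convergence for |t + 7| · 32/9 < 1, i.e. |t + 7| < 9/32. So R = 9/32.
When t = -215/32, the terms have absolute value of order n, which does not tend to 0, so the series diverges by the divergence test.
When t = -233/32, the n-th term does not approach 0; divergence by the term test.

(-233/32, -215/32)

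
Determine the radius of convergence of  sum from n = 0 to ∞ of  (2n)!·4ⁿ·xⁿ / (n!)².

The ratio of consecutive coefficients is (2n+1)·(2n+2)/(n+1)² · 4 → 16.
The series converges when 16 · |x| < 1, giving R = 1/16.

R = 1/16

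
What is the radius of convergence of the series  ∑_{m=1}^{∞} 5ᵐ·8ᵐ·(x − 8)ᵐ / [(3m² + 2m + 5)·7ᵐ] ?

R = 7/40

Ratio test: |a_{m+1}/a_m| = [(3m² + 2m + 5)/(3(m+1)² + 2(m+1) + 5)] · 5·8/7 → 40/7 as m → ∞.
Hence the series converges for |x − 8| < 1/(40/7) = 7/40, so the radius of convergence is 7/40.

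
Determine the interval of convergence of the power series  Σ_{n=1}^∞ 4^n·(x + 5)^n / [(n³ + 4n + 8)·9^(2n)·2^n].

Apply the ratio test: |a_{n+1}| / |a_n| = [(n³ + 4n + 8)/((n+1)³ + 4(n+1) + 8)] · 4/(81·2), which tends to 2/81 as n → ∞.
Convergence for |x + 5| · 2/81 < 1, i.e. |x + 5| < 81/2. So R = 81/2.
Check x = 71/2: the terms are on the order of 1/n³, so the series converges absolutely by comparison with the p-series (p = 3 > 1).
When x = -91/2, absolute convergence follows by limit comparison with Σ 1/n³.

[-91/2, 71/2]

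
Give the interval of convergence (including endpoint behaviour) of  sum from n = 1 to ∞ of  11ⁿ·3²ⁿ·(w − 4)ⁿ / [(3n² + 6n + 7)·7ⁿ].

The ratio of consecutive coefficients is [(3n² + 6n + 7)/(3(n+1)² + 6(n+1) + 7)] · 11·9/7 → 99/7.
Thus R = 1/(99/7) = 7/99.
When w = 403/99, the terms are on the order of 1/n², so the series converges absolutely by comparison with the p-series (p = 2 > 1).
When w = 389/99, the terms are on the order of 1/n², so the series converges absolutely by comparison with the p-series (p = 2 > 1).

[389/99, 403/99]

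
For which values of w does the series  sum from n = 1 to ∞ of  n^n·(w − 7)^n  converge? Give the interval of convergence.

By the Cauchy root test, |a_n|^(1/n) = n → ∞.
Since the n-th root of |a_n| is unbounded, the series converges only at w = 7; R = 0.

{7}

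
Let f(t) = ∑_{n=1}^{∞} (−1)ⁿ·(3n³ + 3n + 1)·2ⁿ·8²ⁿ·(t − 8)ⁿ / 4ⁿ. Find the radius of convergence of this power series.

R = 1/32

The ratio of consecutive coefficients is [(3(n+1)³ + 3(n+1) + 1)/(3n³ + 3n + 1)] · 2·64/4 → 32.
Hence the series converges for |t − 8| < 1/(32) = 1/32, so the radius of convergence is 1/32.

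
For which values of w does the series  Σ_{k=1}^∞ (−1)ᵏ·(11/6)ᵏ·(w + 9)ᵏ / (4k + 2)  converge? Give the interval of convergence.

(-105/11, -93/11]

By the ratio test, |a_{k+1}/a_k| = [(4k + 2)/(4(k+1) + 2)] · 11/6 → 11/6.
Convergence for |w + 9| · 11/6 < 1, i.e. |w + 9| < 6/11. So R = 6/11.
When w = -93/11, the terms alternate in sign and decrease monotonically to 0 in absolute value (size ~ c/k), so the alternating series test gives convergence.
Check w = -105/11: comparison with the harmonic series Σ 1/k shows the series diverges.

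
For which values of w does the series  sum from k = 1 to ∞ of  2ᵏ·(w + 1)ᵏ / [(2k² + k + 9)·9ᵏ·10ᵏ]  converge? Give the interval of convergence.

Ratio test: |a_{k+1}/a_k| = [(2k² + k + 9)/(2(k+1)² + (k+1) + 9)] · 2/(9·10) → 1/45 as k → ∞.
Hence the series converges for |w + 1| < 1/(1/45) = 45, so the radius of convergence is 45.
Check w = 44: the terms are on the order of 1/k², so the series converges absolutely by comparison with the p-series (p = 2 > 1).
Check w = -46: the terms are on the order of 1/k², so the series converges absolutely by comparison with the p-series (p = 2 > 1).

[-46, 44]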